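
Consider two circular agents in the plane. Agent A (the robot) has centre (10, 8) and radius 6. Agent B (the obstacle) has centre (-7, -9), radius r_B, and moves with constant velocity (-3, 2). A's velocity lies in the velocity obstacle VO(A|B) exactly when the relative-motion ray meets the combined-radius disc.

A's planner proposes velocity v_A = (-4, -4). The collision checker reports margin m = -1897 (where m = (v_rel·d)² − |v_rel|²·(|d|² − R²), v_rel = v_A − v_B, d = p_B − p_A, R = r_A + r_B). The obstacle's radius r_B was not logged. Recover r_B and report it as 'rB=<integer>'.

m = -1897
d = (-17, -17);  v_rel = (-1, -6),  |v_rel|² = 37
v_rel×d = (-1)·(-17) − (-6)·(-17) = -85
since m = R²·37 − (-85)²:  R² = (7225 + -1897) / 37 = 144
R = √144 = 12  ⇒  r_B = 12 − 6 = 6

rB=6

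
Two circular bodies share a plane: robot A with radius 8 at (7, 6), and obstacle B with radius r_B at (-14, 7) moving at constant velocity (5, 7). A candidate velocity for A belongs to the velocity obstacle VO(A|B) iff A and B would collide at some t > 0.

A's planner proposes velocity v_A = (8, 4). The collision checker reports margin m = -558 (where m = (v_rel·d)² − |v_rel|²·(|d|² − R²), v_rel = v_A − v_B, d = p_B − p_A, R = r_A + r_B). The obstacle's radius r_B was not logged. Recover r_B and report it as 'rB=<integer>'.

m = -558
d = (-21, 1);  v_rel = (3, -3),  |v_rel|² = 18
v_rel×d = (3)·(1) − (-3)·(-21) = -60
since m = R²·18 − (-60)²:  R² = (3600 + -558) / 18 = 169
R = √169 = 13  ⇒  r_B = 13 − 8 = 5

rB=5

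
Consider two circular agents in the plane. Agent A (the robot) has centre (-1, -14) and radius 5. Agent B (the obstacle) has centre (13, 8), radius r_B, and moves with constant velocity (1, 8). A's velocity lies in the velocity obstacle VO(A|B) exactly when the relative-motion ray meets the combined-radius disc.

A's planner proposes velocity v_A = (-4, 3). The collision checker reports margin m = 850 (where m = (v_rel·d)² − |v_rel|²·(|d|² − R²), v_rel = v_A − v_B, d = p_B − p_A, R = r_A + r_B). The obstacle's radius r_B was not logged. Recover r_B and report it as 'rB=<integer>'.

m = 850
d = (14, 22);  v_rel = (-5, -5),  |v_rel|² = 50
v_rel×d = (-5)·(22) − (-5)·(14) = -40
since m = R²·50 − (-40)²:  R² = (1600 + 850) / 50 = 49
R = √49 = 7  ⇒  r_B = 7 − 5 = 2

rB=2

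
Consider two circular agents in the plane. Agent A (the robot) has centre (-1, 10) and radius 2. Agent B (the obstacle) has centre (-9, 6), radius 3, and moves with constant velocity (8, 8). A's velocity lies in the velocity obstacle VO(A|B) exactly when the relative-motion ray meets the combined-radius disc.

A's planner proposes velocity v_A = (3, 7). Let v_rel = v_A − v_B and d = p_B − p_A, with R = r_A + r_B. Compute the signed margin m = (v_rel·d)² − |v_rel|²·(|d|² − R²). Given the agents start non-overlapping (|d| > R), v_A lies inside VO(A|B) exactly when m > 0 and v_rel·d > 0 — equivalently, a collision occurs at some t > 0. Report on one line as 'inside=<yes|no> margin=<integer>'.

d = (-8, -4),  |d|² = 80;  R = 2+3 = 5,  c = 80−5² = 55
v_rel = (-5, -1),  |v_rel|² = 26;  v_rel·d = (-5)·(-8) + (-1)·(-4) = 44
26·t² − 88·t + 55 = 0  ⇒  m = 44² − 26·55 = 506
m = 506 > 0,  v_rel·d = 44 > 0  ⇒  inside

inside=yes margin=506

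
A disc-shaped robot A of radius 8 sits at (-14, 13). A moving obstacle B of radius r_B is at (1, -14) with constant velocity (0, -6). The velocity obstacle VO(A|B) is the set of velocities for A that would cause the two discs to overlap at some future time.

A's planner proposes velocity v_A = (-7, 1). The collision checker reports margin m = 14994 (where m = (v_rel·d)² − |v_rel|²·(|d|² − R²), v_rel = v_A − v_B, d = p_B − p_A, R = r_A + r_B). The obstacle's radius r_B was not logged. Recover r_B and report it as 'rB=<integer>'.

m = 14994
d = (15, -27);  v_rel = (-7, 7),  |v_rel|² = 98
v_rel×d = (-7)·(-27) − (7)·(15) = 84
since m = R²·98 − 84²:  R² = (7056 + 14994) / 98 = 225
R = √225 = 15  ⇒  r_B = 15 − 8 = 7

rB=7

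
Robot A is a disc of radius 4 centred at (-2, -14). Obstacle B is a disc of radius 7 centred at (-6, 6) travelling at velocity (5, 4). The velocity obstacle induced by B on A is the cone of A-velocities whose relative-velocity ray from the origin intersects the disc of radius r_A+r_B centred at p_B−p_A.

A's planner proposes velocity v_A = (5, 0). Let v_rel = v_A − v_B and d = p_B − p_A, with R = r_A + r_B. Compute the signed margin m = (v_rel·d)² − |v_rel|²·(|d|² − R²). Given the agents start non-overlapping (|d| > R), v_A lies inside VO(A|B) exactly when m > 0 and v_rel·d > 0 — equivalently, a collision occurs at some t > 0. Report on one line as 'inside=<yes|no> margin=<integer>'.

d = (-4, 20),  |d|² = 416;  R = 4+7 = 11,  c = 416−11² = 295
v_rel = (0, -4),  |v_rel|² = 16;  v_rel·d = (0)·(-4) + (-4)·(20) = -80
16·t² + 160·t + 295 = 0  ⇒  m = (-80)² − 16·295 = 1680
m = 1680 > 0,  v_rel·d = -80 < 0  ⇒  outside

inside=no margin=1680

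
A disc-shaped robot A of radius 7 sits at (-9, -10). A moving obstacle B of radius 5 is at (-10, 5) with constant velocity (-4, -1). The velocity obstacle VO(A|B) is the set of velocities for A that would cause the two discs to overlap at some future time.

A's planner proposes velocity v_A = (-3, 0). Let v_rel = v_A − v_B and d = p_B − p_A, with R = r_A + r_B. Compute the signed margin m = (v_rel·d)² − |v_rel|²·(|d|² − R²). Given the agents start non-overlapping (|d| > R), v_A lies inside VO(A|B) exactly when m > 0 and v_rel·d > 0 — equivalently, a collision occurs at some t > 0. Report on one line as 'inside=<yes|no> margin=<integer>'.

d = (-1, 15),  |d|² = 226;  R = 7+5 = 12,  c = 226−12² = 82
v_rel = (1, 1),  |v_rel|² = 2;  v_rel·d = (1)·(-1) + (1)·(15) = 14
2·t² − 28·t + 82 = 0  ⇒  m = 14² − 2·82 = 32
m = 32 > 0,  v_rel·d = 14 > 0  ⇒  inside

inside=yes margin=32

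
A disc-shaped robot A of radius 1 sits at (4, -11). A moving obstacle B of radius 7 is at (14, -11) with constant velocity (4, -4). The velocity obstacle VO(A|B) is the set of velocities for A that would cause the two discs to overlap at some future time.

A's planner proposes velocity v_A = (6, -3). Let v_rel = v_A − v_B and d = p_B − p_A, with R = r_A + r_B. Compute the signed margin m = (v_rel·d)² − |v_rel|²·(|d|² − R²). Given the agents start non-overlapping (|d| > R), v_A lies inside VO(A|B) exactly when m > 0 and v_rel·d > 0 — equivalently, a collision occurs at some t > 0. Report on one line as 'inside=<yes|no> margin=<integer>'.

d = (10, 0),  |d|² = 100;  R = 1+7 = 8,  c = 100−8² = 36
v_rel = (2, 1),  |v_rel|² = 5;  v_rel·d = (2)·(10) + (1)·(0) = 20
5·t² − 40·t + 36 = 0  ⇒  m = 20² − 5·36 = 220
m = 220 > 0,  v_rel·d = 20 > 0  ⇒  inside

inside=yes margin=220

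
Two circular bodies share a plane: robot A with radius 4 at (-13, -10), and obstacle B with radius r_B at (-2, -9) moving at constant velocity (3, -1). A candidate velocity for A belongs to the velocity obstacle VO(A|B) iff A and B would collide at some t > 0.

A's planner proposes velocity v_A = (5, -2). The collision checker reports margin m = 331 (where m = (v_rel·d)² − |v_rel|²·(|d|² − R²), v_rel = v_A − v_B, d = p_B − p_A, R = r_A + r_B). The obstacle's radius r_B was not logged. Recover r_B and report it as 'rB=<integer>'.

m = 331
d = (11, 1);  v_rel = (2, -1),  |v_rel|² = 5
v_rel×d = (2)·(1) − (-1)·(11) = 13
since m = R²·5 − 13²:  R² = (169 + 331) / 5 = 100
R = √100 = 10  ⇒  r_B = 10 − 4 = 6

rB=6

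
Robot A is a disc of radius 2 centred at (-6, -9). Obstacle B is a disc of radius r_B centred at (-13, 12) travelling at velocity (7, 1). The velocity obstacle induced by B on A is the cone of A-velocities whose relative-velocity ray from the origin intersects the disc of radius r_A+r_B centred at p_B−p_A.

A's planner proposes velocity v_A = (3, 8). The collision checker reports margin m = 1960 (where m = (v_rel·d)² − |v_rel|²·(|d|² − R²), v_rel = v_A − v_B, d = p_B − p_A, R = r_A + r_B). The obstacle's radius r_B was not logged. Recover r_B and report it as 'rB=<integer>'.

m = 1960
d = (-7, 21);  v_rel = (-4, 7),  |v_rel|² = 65
v_rel×d = (-4)·(21) − (7)·(-7) = -35
since m = R²·65 − (-35)²:  R² = (1225 + 1960) / 65 = 49
R = √49 = 7  ⇒  r_B = 7 − 2 = 5

rB=5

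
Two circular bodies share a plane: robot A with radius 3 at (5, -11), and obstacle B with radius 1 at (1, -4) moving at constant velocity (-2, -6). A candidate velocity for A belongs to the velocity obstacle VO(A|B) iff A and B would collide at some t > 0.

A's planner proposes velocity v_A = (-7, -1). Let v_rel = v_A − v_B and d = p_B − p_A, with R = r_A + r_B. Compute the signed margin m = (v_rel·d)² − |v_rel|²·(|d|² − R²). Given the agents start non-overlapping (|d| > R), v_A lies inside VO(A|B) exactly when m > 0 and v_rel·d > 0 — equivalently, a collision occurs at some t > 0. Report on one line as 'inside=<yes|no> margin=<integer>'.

d = (-4, 7),  |d|² = 65;  R = 3+1 = 4,  c = 65−4² = 49
v_rel = (-5, 5),  |v_rel|² = 50;  v_rel·d = (-5)·(-4) + (5)·(7) = 55
50·t² − 110·t + 49 = 0  ⇒  m = 55² − 50·49 = 575
m = 575 > 0,  v_rel·d = 55 > 0  ⇒  inside

inside=yes margin=575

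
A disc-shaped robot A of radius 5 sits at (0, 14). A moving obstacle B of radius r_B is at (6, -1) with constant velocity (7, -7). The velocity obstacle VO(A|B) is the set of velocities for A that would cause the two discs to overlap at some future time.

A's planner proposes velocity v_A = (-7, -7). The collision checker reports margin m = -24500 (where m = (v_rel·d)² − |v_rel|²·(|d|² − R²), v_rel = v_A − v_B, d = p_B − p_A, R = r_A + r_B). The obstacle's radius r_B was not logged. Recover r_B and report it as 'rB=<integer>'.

m = -24500
d = (6, -15);  v_rel = (-14, 0),  |v_rel|² = 196
v_rel×d = (-14)·(-15) − (0)·(6) = 210
since m = R²·196 − 210²:  R² = (44100 + -24500) / 196 = 100
R = √100 = 10  ⇒  r_B = 10 − 5 = 5

rB=5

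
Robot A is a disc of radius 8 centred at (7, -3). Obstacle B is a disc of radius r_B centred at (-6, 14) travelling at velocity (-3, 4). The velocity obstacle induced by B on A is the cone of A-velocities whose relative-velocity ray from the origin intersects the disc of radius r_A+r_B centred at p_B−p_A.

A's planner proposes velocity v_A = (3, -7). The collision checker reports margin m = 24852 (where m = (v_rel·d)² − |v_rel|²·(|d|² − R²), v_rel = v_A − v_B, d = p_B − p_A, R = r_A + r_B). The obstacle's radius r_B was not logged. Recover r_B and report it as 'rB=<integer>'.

m = 24852
d = (-13, 17);  v_rel = (6, -11),  |v_rel|² = 157
v_rel×d = (6)·(17) − (-11)·(-13) = -41
since m = R²·157 − (-41)²:  R² = (1681 + 24852) / 157 = 169
R = √169 = 13  ⇒  r_B = 13 − 8 = 5

rB=5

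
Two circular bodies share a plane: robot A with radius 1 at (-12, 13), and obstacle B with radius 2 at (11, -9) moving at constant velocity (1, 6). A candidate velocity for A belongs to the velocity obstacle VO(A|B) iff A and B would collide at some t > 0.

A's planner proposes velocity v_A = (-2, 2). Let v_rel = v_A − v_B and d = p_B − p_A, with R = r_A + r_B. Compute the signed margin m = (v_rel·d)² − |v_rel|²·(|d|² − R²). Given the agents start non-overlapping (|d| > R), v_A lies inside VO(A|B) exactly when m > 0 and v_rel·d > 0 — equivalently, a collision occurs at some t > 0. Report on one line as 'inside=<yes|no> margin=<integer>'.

d = (23, -22),  |d|² = 1013;  R = 1+2 = 3,  c = 1013−3² = 1004
v_rel = (-3, -4),  |v_rel|² = 25;  v_rel·d = (-3)·(23) + (-4)·(-22) = 19
25·t² − 38·t + 1004 = 0  ⇒  m = 19² − 25·1004 = -24739
m = -24739 < 0,  v_rel·d = 19 > 0  ⇒  outside

inside=no margin=-24739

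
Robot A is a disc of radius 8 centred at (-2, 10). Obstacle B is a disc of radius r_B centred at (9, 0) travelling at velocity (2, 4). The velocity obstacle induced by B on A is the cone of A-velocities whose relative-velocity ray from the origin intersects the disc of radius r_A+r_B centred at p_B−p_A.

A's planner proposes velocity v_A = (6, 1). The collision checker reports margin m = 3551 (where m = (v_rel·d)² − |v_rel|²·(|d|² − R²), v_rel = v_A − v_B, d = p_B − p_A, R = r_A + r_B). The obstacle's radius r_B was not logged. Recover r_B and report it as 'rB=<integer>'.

m = 3551
d = (11, -10);  v_rel = (4, -3),  |v_rel|² = 25
v_rel×d = (4)·(-10) − (-3)·(11) = -7
since m = R²·25 − (-7)²:  R² = (49 + 3551) / 25 = 144
R = √144 = 12  ⇒  r_B = 12 − 8 = 4

rB=4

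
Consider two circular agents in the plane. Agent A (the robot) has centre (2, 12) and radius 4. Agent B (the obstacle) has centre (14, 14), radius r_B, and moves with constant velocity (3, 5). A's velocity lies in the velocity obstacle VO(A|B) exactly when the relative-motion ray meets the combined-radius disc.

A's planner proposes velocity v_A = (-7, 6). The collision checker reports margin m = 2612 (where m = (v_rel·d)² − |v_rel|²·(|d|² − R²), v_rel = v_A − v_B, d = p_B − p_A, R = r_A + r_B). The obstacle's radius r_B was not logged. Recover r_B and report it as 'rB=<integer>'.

m = 2612
d = (12, 2);  v_rel = (-10, 1),  |v_rel|² = 101
v_rel×d = (-10)·(2) − (1)·(12) = -32
since m = R²·101 − (-32)²:  R² = (1024 + 2612) / 101 = 36
R = √36 = 6  ⇒  r_B = 6 − 4 = 2

rB=2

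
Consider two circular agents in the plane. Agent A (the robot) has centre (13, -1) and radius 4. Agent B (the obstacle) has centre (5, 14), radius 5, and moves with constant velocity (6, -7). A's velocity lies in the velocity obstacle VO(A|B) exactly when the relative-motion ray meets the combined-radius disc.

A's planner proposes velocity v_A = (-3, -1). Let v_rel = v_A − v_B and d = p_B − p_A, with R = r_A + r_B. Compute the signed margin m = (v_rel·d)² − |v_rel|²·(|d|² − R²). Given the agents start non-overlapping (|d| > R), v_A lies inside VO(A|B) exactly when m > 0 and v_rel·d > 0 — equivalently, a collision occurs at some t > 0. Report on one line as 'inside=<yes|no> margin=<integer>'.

d = (-8, 15),  |d|² = 289;  R = 4+5 = 9,  c = 289−9² = 208
v_rel = (-9, 6),  |v_rel|² = 117;  v_rel·d = (-9)·(-8) + (6)·(15) = 162
117·t² − 324·t + 208 = 0  ⇒  m = 162² − 117·208 = 1908
m = 1908 > 0,  v_rel·d = 162 > 0  ⇒  inside

inside=yes margin=1908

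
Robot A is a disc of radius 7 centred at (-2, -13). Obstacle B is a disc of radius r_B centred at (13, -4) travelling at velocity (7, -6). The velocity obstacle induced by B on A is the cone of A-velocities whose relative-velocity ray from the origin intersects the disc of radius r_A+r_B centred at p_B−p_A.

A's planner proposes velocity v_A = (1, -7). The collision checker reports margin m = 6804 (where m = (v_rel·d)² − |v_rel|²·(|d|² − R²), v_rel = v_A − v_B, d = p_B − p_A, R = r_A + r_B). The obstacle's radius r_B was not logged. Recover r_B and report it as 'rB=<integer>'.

m = 6804
d = (15, 9);  v_rel = (-6, -1),  |v_rel|² = 37
v_rel×d = (-6)·(9) − (-1)·(15) = -39
since m = R²·37 − (-39)²:  R² = (1521 + 6804) / 37 = 225
R = √225 = 15  ⇒  r_B = 15 − 7 = 8

rB=8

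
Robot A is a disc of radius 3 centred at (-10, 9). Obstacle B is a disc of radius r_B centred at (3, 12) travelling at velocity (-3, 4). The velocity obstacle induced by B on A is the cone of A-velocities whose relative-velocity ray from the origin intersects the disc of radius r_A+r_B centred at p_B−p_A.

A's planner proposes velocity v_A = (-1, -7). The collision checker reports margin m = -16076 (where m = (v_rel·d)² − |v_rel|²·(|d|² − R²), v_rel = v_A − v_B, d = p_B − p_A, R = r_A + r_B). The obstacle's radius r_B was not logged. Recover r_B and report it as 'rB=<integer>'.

m = -16076
d = (13, 3);  v_rel = (2, -11),  |v_rel|² = 125
v_rel×d = (2)·(3) − (-11)·(13) = 149
since m = R²·125 − 149²:  R² = (22201 + -16076) / 125 = 49
R = √49 = 7  ⇒  r_B = 7 − 3 = 4

rB=4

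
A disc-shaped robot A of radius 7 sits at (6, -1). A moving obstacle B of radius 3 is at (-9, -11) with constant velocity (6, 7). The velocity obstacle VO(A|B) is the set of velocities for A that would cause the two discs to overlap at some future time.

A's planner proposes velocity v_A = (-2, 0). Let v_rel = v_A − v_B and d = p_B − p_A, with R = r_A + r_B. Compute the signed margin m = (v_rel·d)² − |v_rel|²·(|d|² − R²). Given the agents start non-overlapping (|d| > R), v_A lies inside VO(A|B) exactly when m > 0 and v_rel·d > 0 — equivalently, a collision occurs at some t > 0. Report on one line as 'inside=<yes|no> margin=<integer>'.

d = (-15, -10),  |d|² = 325;  R = 7+3 = 10,  c = 325−10² = 225
v_rel = (-8, -7),  |v_rel|² = 113;  v_rel·d = (-8)·(-15) + (-7)·(-10) = 190
113·t² − 380·t + 225 = 0  ⇒  m = 190² − 113·225 = 10675
m = 10675 > 0,  v_rel·d = 190 > 0  ⇒  inside

inside=yes margin=10675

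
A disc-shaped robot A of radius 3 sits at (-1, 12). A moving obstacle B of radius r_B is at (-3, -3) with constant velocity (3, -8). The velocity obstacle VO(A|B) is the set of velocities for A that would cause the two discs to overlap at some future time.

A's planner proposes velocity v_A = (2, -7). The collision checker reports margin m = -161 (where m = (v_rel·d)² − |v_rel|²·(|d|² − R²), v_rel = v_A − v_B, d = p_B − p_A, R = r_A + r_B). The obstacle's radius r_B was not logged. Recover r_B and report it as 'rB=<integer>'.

m = -161
d = (-2, -15);  v_rel = (-1, 1),  |v_rel|² = 2
v_rel×d = (-1)·(-15) − (1)·(-2) = 17
since m = R²·2 − 17²:  R² = (289 + -161) / 2 = 64
R = √64 = 8  ⇒  r_B = 8 − 3 = 5

rB=5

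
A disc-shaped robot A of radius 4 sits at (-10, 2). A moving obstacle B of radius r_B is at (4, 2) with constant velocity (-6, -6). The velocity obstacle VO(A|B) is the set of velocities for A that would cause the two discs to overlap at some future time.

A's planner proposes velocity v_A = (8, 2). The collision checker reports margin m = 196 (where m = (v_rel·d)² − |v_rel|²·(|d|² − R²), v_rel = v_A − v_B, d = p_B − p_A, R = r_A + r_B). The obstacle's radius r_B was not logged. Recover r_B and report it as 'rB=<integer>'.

m = 196
d = (14, 0);  v_rel = (14, 8),  |v_rel|² = 260
v_rel×d = (14)·(0) − (8)·(14) = -112
since m = R²·260 − (-112)²:  R² = (12544 + 196) / 260 = 49
R = √49 = 7  ⇒  r_B = 7 − 4 = 3

rB=3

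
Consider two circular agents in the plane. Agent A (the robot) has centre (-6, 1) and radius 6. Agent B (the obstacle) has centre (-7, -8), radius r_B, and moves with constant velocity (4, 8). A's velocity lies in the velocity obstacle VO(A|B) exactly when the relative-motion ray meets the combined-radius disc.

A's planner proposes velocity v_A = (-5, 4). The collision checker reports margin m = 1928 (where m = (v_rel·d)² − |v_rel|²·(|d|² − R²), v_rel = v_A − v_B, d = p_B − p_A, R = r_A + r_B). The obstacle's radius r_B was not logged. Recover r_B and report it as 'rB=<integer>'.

m = 1928
d = (-1, -9);  v_rel = (-9, -4),  |v_rel|² = 97
v_rel×d = (-9)·(-9) − (-4)·(-1) = 77
since m = R²·97 − 77²:  R² = (5929 + 1928) / 97 = 81
R = √81 = 9  ⇒  r_B = 9 − 6 = 3

rB=3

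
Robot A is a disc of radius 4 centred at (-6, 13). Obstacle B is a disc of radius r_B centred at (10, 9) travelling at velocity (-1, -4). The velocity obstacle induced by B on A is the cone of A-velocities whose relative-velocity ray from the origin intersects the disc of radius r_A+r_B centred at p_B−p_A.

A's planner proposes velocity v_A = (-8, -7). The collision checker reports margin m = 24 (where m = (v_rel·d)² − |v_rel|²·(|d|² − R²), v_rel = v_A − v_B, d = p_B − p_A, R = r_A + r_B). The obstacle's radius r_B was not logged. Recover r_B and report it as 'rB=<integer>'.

m = 24
d = (16, -4);  v_rel = (-7, -3),  |v_rel|² = 58
v_rel×d = (-7)·(-4) − (-3)·(16) = 76
since m = R²·58 − 76²:  R² = (5776 + 24) / 58 = 100
R = √100 = 10  ⇒  r_B = 10 − 4 = 6

rB=6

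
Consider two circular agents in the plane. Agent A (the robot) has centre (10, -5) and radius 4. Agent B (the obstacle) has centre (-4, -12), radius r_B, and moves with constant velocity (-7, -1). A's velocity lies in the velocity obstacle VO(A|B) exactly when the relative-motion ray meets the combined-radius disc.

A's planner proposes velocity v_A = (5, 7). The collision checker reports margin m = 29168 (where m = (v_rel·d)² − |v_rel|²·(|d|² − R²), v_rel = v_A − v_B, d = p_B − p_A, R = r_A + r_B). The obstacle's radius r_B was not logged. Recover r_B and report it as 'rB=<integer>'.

m = 29168
d = (-14, -7);  v_rel = (12, 8),  |v_rel|² = 208
v_rel×d = (12)·(-7) − (8)·(-14) = 28
since m = R²·208 − 28²:  R² = (784 + 29168) / 208 = 144
R = √144 = 12  ⇒  r_B = 12 − 4 = 8

rB=8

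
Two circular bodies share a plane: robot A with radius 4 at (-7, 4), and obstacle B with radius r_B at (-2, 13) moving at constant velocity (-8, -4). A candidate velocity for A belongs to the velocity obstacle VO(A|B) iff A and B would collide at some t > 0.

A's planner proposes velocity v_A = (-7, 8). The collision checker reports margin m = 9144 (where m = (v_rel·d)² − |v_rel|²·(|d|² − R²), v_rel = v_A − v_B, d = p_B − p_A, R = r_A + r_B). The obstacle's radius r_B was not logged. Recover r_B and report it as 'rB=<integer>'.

m = 9144
d = (5, 9);  v_rel = (1, 12),  |v_rel|² = 145
v_rel×d = (1)·(9) − (12)·(5) = -51
since m = R²·145 − (-51)²:  R² = (2601 + 9144) / 145 = 81
R = √81 = 9  ⇒  r_B = 9 − 4 = 5

rB=5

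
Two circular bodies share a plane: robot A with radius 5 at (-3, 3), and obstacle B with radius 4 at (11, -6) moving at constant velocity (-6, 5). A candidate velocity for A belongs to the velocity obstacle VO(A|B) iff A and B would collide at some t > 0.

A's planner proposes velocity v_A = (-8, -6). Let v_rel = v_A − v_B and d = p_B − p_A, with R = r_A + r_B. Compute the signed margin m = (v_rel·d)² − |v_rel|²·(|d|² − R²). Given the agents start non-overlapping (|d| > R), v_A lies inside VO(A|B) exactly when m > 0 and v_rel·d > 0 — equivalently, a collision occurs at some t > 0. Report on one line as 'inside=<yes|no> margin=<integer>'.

d = (14, -9),  |d|² = 277;  R = 5+4 = 9,  c = 277−9² = 196
v_rel = (-2, -11),  |v_rel|² = 125;  v_rel·d = (-2)·(14) + (-11)·(-9) = 71
125·t² − 142·t + 196 = 0  ⇒  m = 71² − 125·196 = -19459
m = -19459 < 0,  v_rel·d = 71 > 0  ⇒  outside

inside=no margin=-19459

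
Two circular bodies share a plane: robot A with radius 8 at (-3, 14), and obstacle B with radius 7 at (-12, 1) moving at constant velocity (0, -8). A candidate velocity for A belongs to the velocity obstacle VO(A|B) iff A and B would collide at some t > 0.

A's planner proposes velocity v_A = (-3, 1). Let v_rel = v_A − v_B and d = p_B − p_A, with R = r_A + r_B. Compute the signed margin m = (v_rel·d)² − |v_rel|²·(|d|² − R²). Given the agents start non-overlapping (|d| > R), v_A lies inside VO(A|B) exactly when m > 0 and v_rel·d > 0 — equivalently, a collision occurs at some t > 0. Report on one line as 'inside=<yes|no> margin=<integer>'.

d = (-9, -13),  |d|² = 250;  R = 8+7 = 15,  c = 250−15² = 25
v_rel = (-3, 9),  |v_rel|² = 90;  v_rel·d = (-3)·(-9) + (9)·(-13) = -90
90·t² + 180·t + 25 = 0  ⇒  m = (-90)² − 90·25 = 5850
m = 5850 > 0,  v_rel·d = -90 < 0  ⇒  outside

inside=no margin=5850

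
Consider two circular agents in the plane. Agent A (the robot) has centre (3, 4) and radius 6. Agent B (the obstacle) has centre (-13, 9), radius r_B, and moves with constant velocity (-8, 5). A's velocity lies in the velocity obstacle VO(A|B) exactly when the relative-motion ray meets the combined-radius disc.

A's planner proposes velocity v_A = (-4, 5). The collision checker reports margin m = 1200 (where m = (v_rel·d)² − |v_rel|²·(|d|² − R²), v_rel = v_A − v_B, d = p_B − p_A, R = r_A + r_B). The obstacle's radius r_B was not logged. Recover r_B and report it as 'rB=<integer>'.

m = 1200
d = (-16, 5);  v_rel = (4, 0),  |v_rel|² = 16
v_rel×d = (4)·(5) − (0)·(-16) = 20
since m = R²·16 − 20²:  R² = (400 + 1200) / 16 = 100
R = √100 = 10  ⇒  r_B = 10 − 6 = 4

rB=4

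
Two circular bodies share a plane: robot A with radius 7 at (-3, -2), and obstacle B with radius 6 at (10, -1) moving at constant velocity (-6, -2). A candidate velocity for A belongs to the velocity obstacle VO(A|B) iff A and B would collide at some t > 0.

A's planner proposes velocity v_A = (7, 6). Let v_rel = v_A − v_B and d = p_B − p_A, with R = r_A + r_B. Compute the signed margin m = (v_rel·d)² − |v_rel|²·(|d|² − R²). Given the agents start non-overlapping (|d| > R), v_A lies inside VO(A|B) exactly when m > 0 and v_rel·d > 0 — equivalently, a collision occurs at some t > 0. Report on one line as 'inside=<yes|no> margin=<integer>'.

d = (13, 1),  |d|² = 170;  R = 7+6 = 13,  c = 170−13² = 1
v_rel = (13, 8),  |v_rel|² = 233;  v_rel·d = (13)·(13) + (8)·(1) = 177
233·t² − 354·t + 1 = 0  ⇒  m = 177² − 233·1 = 31096
m = 31096 > 0,  v_rel·d = 177 > 0  ⇒  inside

inside=yes margin=31096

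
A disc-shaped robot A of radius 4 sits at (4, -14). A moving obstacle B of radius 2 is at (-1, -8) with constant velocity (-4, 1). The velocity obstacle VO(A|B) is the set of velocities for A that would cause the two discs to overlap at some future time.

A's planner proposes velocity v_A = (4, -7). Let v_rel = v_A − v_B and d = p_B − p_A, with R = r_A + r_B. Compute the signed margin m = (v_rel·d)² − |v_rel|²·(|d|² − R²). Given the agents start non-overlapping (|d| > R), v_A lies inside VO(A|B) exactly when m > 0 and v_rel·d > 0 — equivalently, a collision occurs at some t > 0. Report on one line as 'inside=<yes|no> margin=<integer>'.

d = (-5, 6),  |d|² = 61;  R = 4+2 = 6,  c = 61−6² = 25
v_rel = (8, -8),  |v_rel|² = 128;  v_rel·d = (8)·(-5) + (-8)·(6) = -88
128·t² + 176·t + 25 = 0  ⇒  m = (-88)² − 128·25 = 4544
m = 4544 > 0,  v_rel·d = -88 < 0  ⇒  outside

inside=no margin=4544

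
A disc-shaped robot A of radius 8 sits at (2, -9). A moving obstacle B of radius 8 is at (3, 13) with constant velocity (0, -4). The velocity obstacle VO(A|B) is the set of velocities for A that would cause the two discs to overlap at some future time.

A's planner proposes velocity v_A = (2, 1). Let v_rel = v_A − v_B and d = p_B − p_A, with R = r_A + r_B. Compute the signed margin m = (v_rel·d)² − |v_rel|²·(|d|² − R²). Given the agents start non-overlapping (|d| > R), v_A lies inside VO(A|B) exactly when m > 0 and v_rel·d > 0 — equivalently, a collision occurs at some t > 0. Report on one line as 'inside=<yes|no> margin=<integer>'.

d = (1, 22),  |d|² = 485;  R = 8+8 = 16,  c = 485−16² = 229
v_rel = (2, 5),  |v_rel|² = 29;  v_rel·d = (2)·(1) + (5)·(22) = 112
29·t² − 224·t + 229 = 0  ⇒  m = 112² − 29·229 = 5903
m = 5903 > 0,  v_rel·d = 112 > 0  ⇒  inside

inside=yes margin=5903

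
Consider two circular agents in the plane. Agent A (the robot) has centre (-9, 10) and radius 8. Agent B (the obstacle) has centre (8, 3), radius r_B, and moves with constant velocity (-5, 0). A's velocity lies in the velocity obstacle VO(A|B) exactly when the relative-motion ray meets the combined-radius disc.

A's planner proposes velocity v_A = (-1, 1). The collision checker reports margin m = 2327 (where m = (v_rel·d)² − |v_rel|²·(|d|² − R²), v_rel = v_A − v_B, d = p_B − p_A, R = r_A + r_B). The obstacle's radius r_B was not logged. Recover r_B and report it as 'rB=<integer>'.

m = 2327
d = (17, -7);  v_rel = (4, 1),  |v_rel|² = 17
v_rel×d = (4)·(-7) − (1)·(17) = -45
since m = R²·17 − (-45)²:  R² = (2025 + 2327) / 17 = 256
R = √256 = 16  ⇒  r_B = 16 − 8 = 8

rB=8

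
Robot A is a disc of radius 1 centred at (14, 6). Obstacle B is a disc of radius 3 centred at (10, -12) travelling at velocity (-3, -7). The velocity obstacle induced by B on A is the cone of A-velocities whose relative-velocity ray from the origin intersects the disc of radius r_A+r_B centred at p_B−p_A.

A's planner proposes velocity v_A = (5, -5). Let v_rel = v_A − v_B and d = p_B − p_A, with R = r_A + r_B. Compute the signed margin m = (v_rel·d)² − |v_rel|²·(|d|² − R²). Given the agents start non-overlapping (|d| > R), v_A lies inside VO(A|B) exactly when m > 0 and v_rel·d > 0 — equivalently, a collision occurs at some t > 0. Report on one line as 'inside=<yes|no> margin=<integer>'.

d = (-4, -18),  |d|² = 340;  R = 1+3 = 4,  c = 340−4² = 324
v_rel = (8, 2),  |v_rel|² = 68;  v_rel·d = (8)·(-4) + (2)·(-18) = -68
68·t² + 136·t + 324 = 0  ⇒  m = (-68)² − 68·324 = -17408
m = -17408 < 0,  v_rel·d = -68 < 0  ⇒  outside

inside=no margin=-17408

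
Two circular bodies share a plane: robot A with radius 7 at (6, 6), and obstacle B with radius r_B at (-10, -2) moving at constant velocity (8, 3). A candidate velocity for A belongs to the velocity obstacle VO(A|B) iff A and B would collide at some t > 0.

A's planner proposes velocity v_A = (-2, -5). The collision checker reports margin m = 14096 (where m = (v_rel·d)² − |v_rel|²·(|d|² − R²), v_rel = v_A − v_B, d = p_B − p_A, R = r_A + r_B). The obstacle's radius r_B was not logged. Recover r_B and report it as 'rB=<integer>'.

m = 14096
d = (-16, -8);  v_rel = (-10, -8),  |v_rel|² = 164
v_rel×d = (-10)·(-8) − (-8)·(-16) = -48
since m = R²·164 − (-48)²:  R² = (2304 + 14096) / 164 = 100
R = √100 = 10  ⇒  r_B = 10 − 7 = 3

rB=3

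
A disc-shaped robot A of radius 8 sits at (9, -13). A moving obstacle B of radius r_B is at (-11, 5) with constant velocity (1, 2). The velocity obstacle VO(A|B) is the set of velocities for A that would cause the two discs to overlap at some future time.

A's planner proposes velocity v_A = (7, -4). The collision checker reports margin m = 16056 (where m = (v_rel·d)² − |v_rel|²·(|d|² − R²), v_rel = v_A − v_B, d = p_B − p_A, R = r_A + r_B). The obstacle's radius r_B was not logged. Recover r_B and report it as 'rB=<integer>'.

m = 16056
d = (-20, 18);  v_rel = (6, -6),  |v_rel|² = 72
v_rel×d = (6)·(18) − (-6)·(-20) = -12
since m = R²·72 − (-12)²:  R² = (144 + 16056) / 72 = 225
R = √225 = 15  ⇒  r_B = 15 − 8 = 7

rB=7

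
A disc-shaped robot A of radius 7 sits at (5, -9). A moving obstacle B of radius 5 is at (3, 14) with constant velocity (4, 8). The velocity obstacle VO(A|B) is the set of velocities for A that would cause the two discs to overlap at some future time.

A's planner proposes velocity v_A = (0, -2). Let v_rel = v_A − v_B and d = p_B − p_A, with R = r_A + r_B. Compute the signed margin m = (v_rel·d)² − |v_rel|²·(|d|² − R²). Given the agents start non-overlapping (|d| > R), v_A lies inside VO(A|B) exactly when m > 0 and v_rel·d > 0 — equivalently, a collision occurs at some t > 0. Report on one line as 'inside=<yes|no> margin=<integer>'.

d = (-2, 23),  |d|² = 533;  R = 7+5 = 12,  c = 533−12² = 389
v_rel = (-4, -10),  |v_rel|² = 116;  v_rel·d = (-4)·(-2) + (-10)·(23) = -222
116·t² + 444·t + 389 = 0  ⇒  m = (-222)² − 116·389 = 4160
m = 4160 > 0,  v_rel·d = -222 < 0  ⇒  outside

inside=no margin=4160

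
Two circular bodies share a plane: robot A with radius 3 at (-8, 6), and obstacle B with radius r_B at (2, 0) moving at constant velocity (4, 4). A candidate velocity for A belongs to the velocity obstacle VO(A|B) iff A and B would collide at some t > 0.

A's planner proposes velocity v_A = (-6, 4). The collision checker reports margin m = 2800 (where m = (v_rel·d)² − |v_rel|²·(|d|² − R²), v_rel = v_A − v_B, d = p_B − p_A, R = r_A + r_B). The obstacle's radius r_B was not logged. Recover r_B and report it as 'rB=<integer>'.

m = 2800
d = (10, -6);  v_rel = (-10, 0),  |v_rel|² = 100
v_rel×d = (-10)·(-6) − (0)·(10) = 60
since m = R²·100 − 60²:  R² = (3600 + 2800) / 100 = 64
R = √64 = 8  ⇒  r_B = 8 − 3 = 5

rB=5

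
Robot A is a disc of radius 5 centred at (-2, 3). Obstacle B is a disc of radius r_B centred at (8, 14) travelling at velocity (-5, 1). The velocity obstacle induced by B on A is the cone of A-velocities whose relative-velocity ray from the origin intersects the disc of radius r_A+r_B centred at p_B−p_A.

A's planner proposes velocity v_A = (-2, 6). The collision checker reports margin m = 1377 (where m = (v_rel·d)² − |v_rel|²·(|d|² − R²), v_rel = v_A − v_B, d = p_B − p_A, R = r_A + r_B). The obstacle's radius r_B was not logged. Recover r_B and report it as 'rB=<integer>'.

m = 1377
d = (10, 11);  v_rel = (3, 5),  |v_rel|² = 34
v_rel×d = (3)·(11) − (5)·(10) = -17
since m = R²·34 − (-17)²:  R² = (289 + 1377) / 34 = 49
R = √49 = 7  ⇒  r_B = 7 − 5 = 2

rB=2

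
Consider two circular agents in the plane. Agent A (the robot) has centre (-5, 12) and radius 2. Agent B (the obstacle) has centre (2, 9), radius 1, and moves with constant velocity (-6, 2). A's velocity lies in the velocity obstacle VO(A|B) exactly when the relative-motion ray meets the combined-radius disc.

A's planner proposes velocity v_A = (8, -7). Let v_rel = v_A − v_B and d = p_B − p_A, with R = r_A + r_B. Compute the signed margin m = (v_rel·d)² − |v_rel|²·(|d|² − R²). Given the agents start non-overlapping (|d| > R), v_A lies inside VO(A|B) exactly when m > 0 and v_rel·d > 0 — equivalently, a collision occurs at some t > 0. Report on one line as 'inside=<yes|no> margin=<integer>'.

d = (7, -3),  |d|² = 58;  R = 2+1 = 3,  c = 58−3² = 49
v_rel = (14, -9),  |v_rel|² = 277;  v_rel·d = (14)·(7) + (-9)·(-3) = 125
277·t² − 250·t + 49 = 0  ⇒  m = 125² − 277·49 = 2052
m = 2052 > 0,  v_rel·d = 125 > 0  ⇒  inside

inside=yes margin=2052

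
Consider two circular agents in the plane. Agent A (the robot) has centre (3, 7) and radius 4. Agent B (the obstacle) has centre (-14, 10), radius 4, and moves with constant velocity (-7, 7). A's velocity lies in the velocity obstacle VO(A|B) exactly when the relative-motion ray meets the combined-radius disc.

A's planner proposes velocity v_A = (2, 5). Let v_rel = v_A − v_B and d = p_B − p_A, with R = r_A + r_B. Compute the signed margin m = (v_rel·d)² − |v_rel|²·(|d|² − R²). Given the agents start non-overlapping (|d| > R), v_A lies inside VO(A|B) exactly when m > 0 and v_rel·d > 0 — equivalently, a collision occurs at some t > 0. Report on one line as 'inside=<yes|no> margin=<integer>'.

d = (-17, 3),  |d|² = 298;  R = 4+4 = 8,  c = 298−8² = 234
v_rel = (9, -2),  |v_rel|² = 85;  v_rel·d = (9)·(-17) + (-2)·(3) = -159
85·t² + 318·t + 234 = 0  ⇒  m = (-159)² − 85·234 = 5391
m = 5391 > 0,  v_rel·d = -159 < 0  ⇒  outside

inside=no margin=5391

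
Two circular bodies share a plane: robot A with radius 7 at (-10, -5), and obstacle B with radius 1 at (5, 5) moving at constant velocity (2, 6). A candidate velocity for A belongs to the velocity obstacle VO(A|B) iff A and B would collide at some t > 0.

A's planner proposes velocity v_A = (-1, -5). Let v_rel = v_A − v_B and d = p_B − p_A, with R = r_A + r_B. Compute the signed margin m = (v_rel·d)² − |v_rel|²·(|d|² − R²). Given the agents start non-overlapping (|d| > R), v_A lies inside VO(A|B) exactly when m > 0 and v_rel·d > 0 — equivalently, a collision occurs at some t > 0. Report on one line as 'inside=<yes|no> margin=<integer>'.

d = (15, 10),  |d|² = 325;  R = 7+1 = 8,  c = 325−8² = 261
v_rel = (-3, -11),  |v_rel|² = 130;  v_rel·d = (-3)·(15) + (-11)·(10) = -155
130·t² + 310·t + 261 = 0  ⇒  m = (-155)² − 130·261 = -9905
m = -9905 < 0,  v_rel·d = -155 < 0  ⇒  outside

inside=no margin=-9905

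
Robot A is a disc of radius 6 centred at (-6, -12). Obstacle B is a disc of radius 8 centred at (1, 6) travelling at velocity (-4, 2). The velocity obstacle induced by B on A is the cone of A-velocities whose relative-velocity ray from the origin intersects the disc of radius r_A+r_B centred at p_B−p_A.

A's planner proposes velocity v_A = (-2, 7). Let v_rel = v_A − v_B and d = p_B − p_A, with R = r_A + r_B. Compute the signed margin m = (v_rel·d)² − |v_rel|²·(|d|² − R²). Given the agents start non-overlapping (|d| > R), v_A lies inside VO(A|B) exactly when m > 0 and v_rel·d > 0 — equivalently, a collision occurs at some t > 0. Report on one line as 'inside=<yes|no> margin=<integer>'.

d = (7, 18),  |d|² = 373;  R = 6+8 = 14,  c = 373−14² = 177
v_rel = (2, 5),  |v_rel|² = 29;  v_rel·d = (2)·(7) + (5)·(18) = 104
29·t² − 208·t + 177 = 0  ⇒  m = 104² − 29·177 = 5683
m = 5683 > 0,  v_rel·d = 104 > 0  ⇒  inside

inside=yes margin=5683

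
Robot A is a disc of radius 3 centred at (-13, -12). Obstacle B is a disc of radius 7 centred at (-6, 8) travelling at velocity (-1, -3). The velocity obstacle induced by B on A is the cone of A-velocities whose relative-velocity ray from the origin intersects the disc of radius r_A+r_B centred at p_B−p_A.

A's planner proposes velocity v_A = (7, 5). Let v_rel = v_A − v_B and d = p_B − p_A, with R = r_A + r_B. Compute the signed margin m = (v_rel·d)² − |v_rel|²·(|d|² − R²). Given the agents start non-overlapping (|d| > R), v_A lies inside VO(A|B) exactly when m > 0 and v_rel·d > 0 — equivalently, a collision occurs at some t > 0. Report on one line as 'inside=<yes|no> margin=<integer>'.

d = (7, 20),  |d|² = 449;  R = 3+7 = 10,  c = 449−10² = 349
v_rel = (8, 8),  |v_rel|² = 128;  v_rel·d = (8)·(7) + (8)·(20) = 216
128·t² − 432·t + 349 = 0  ⇒  m = 216² − 128·349 = 1984
m = 1984 > 0,  v_rel·d = 216 > 0  ⇒  inside

inside=yes margin=1984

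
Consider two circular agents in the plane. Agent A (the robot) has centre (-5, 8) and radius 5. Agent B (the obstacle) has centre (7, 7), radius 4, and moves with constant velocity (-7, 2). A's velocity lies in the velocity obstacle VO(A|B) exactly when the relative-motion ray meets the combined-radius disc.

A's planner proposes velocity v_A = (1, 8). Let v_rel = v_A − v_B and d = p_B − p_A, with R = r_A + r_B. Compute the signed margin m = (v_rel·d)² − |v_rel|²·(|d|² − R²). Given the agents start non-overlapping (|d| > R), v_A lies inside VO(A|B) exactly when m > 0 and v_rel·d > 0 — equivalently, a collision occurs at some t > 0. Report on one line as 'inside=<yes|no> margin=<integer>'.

d = (12, -1),  |d|² = 145;  R = 5+4 = 9,  c = 145−9² = 64
v_rel = (8, 6),  |v_rel|² = 100;  v_rel·d = (8)·(12) + (6)·(-1) = 90
100·t² − 180·t + 64 = 0  ⇒  m = 90² − 100·64 = 1700
m = 1700 > 0,  v_rel·d = 90 > 0  ⇒  inside

inside=yes margin=1700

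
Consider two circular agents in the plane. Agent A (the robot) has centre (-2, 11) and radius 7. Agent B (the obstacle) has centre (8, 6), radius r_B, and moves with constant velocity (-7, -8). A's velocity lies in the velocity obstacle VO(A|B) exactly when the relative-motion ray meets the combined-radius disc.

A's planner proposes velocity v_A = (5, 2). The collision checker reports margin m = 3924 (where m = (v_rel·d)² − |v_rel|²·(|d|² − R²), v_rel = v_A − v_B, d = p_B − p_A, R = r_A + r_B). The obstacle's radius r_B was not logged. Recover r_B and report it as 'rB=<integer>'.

m = 3924
d = (10, -5);  v_rel = (12, 10),  |v_rel|² = 244
v_rel×d = (12)·(-5) − (10)·(10) = -160
since m = R²·244 − (-160)²:  R² = (25600 + 3924) / 244 = 121
R = √121 = 11  ⇒  r_B = 11 − 7 = 4

rB=4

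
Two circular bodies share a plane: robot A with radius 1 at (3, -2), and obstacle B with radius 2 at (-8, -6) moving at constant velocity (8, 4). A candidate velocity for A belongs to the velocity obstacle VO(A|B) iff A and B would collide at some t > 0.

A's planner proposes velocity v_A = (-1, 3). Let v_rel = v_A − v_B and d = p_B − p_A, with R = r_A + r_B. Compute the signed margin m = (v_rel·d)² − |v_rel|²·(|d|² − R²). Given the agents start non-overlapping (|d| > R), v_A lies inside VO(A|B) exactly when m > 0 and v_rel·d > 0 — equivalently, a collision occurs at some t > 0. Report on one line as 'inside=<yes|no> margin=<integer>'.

d = (-11, -4),  |d|² = 137;  R = 1+2 = 3,  c = 137−3² = 128
v_rel = (-9, -1),  |v_rel|² = 82;  v_rel·d = (-9)·(-11) + (-1)·(-4) = 103
82·t² − 206·t + 128 = 0  ⇒  m = 103² − 82·128 = 113
m = 113 > 0,  v_rel·d = 103 > 0  ⇒  inside

inside=yes margin=113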